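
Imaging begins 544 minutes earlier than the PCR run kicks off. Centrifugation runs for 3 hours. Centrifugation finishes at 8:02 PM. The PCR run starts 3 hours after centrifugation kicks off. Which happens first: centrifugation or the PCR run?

centrifugation

Centrifugation starts at 8:02 PM − 180 min = 5:02 PM.
The PCR run starts at 5:02 PM + 180 min = 8:02 PM.
Centrifugation starts at 5:02 PM and the PCR run starts at 8:02 PM, so centrifugation is first.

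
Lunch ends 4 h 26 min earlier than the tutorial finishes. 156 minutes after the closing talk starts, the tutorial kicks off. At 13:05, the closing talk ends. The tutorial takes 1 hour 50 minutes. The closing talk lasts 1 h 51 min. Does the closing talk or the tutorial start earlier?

the closing talk

The closing talk starts at 13:05 − 111 min = 11:14.
The tutorial starts at 11:14 + 156 min = 13:50.
The closing talk starts at 11:14 and the tutorial starts at 13:50, so the closing talk is first.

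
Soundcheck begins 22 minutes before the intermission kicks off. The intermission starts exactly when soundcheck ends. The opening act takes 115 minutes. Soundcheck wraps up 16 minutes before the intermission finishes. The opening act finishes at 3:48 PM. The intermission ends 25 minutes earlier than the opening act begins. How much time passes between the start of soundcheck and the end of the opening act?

2 hours 58 minutes

The opening act starts at 3:48 PM − 115 min = 1:53 PM.
The intermission ends at 1:53 PM − 25 min = 1:28 PM.
Soundcheck ends at 1:28 PM − 16 min = 1:12 PM.
So the intermission starts at 1:12 PM.
Soundcheck starts at 1:12 PM − 22 min = 12:50 PM.
From 12:50 PM to 3:48 PM is 2 hours 58 minutes.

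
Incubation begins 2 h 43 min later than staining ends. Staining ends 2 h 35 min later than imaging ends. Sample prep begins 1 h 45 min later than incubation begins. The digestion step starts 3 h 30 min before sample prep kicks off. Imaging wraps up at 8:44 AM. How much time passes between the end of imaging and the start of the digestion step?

3 hours 33 minutes

Staining ends at 8:44 AM + 155 min = 11:19 AM.
Incubation starts at 11:19 AM + 163 min = 2:02 PM.
Sample prep starts at 2:02 PM + 105 min = 3:47 PM.
The digestion step starts at 3:47 PM − 210 min = 12:17 PM.
From 8:44 AM to 12:17 PM is 3 hours 33 minutes.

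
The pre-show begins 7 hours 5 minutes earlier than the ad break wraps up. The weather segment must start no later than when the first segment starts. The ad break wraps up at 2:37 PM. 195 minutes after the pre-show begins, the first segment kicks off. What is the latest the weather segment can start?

10:47 AM

The pre-show starts at 2:37 PM − 425 min = 7:32 AM.
The first segment starts at 7:32 AM + 195 min = 10:47 AM.
The weather segment is bounded by the first segment, so the latest it can start is 10:47 AM.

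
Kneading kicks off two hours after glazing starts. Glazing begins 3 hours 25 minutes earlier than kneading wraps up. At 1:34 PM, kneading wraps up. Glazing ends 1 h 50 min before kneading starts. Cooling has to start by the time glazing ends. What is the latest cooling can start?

10:19 AM

Glazing starts at 1:34 PM − 205 min = 10:09 AM.
Kneading starts at 10:09 AM + 120 min = 12:09 PM.
Glazing ends at 12:09 PM − 110 min = 10:19 AM.
Cooling is bounded by glazing, so the latest it can start is 10:19 AM.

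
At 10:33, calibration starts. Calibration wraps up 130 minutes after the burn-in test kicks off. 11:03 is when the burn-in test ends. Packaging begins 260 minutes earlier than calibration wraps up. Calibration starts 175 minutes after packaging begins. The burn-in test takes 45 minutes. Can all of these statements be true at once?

No

The burn-in test starts at 11:03 − 45 min = 10:18.
Calibration ends at 10:18 + 130 min = 12:28.
Packaging starts at 12:28 − 260 min = 08:08.
Calibration starts at 08:08 + 175 min = 11:03.
But calibration is also said to start at 10:33 — a 30-minute conflict.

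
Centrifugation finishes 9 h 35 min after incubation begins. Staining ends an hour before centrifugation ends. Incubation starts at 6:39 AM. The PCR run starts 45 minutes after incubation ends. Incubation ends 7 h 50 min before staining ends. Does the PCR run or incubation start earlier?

incubation

Centrifugation ends at 6:39 AM + 575 min = 4:14 PM.
Staining ends at 4:14 PM − 60 min = 3:14 PM.
Incubation ends at 3:14 PM − 470 min = 7:24 AM.
The PCR run starts at 7:24 AM + 45 min = 8:09 AM.
The PCR run starts at 8:09 AM and incubation starts at 6:39 AM, so incubation is first.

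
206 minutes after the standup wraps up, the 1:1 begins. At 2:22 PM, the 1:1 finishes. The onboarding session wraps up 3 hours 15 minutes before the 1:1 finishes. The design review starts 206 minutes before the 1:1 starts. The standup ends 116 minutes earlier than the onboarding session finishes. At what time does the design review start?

9:11 AM

The onboarding session ends at 2:22 PM − 195 min = 11:07 AM.
The standup ends at 11:07 AM − 116 min = 9:11 AM.
The 1:1 starts at 9:11 AM + 206 min = 12:37 PM.
The design review starts at 12:37 PM − 206 min = 9:11 AM.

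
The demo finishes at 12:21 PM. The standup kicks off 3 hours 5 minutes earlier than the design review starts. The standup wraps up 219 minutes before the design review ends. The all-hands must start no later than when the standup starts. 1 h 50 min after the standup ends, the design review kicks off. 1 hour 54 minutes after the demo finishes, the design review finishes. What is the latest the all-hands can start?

9:21 AM

The design review ends at 12:21 PM + 114 min = 2:15 PM.
The standup ends at 2:15 PM − 219 min = 10:36 AM.
The design review starts at 10:36 AM + 110 min = 12:26 PM.
The standup starts at 12:26 PM − 185 min = 9:21 AM.
The all-hands is bounded by the standup, so the latest it can start is 9:21 AM.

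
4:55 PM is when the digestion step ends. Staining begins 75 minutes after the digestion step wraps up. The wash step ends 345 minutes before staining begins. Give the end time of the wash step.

Staining starts at 4:55 PM + 75 min = 6:10 PM.
The wash step ends at 6:10 PM − 345 min = 12:25 PM.

12:25 PM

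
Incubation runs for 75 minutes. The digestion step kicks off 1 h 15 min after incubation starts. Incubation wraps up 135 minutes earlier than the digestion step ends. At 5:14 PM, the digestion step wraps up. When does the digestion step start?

Incubation ends at 5:14 PM − 135 min = 2:59 PM.
Incubation starts at 2:59 PM − 75 min = 1:44 PM.
The digestion step starts at 1:44 PM + 75 min = 2:59 PM.

2:59 PM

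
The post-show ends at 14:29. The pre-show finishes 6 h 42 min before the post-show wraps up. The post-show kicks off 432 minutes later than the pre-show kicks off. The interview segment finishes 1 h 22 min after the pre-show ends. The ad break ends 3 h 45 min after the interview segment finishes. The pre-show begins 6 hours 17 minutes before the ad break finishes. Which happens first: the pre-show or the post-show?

the pre-show

The pre-show ends at 14:29 − 402 min = 07:47.
The interview segment ends at 07:47 + 82 min = 09:09.
The ad break ends at 09:09 + 225 min = 12:54.
The pre-show starts at 12:54 − 377 min = 06:37.
The post-show starts at 06:37 + 432 min = 13:49.
The pre-show starts at 06:37 and the post-show starts at 13:49, so the pre-show is first.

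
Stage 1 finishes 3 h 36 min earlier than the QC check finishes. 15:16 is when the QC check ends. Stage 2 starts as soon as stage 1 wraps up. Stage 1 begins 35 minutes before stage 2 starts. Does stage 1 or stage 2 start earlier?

Stage 1 ends at 15:16 − 216 min = 11:40.
So stage 2 starts at 11:40.
Stage 1 starts at 11:40 − 35 min = 11:05.
Stage 1 starts at 11:05 and stage 2 starts at 11:40, so stage 1 is first.

stage 1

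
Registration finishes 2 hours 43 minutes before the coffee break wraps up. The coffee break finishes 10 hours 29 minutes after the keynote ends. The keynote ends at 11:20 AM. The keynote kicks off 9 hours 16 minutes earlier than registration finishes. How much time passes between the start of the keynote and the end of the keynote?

1 h 30 min

The coffee break ends at 11:20 AM + 629 min = 9:49 PM.
Registration ends at 9:49 PM − 163 min = 7:06 PM.
The keynote starts at 7:06 PM − 556 min = 9:50 AM.
From 9:50 AM to 11:20 AM is 1 h 30 min.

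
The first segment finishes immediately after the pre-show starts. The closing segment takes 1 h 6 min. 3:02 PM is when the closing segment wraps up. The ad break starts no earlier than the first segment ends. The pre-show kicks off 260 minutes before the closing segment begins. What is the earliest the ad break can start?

9:36 AM

The closing segment starts at 3:02 PM − 66 min = 1:56 PM.
The pre-show starts at 1:56 PM − 260 min = 9:36 AM.
So the first segment ends at 9:36 AM.
The ad break is bounded by the first segment, so the earliest it can start is 9:36 AM.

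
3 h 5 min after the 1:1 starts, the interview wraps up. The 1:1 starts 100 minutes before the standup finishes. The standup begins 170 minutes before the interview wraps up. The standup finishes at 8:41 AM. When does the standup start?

The 1:1 starts at 8:41 AM − 100 min = 7:01 AM.
The interview ends at 7:01 AM + 185 min = 10:06 AM.
The standup starts at 10:06 AM − 170 min = 7:16 AM.

7:16 AM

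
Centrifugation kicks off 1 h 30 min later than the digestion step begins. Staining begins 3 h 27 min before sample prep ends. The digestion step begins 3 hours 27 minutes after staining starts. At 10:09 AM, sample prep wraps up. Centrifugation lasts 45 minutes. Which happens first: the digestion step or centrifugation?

Staining starts at 10:09 AM − 207 min = 6:42 AM.
The digestion step starts at 6:42 AM + 207 min = 10:09 AM.
Centrifugation starts at 10:09 AM + 90 min = 11:39 AM.
The digestion step starts at 10:09 AM and centrifugation starts at 11:39 AM, so the digestion step is first.

the digestion step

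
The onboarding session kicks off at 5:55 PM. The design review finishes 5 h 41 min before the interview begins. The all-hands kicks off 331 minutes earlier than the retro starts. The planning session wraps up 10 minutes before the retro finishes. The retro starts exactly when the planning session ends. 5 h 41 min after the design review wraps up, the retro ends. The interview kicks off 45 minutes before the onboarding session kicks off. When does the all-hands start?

11:29 AM

The interview starts at 5:55 PM − 45 min = 5:10 PM.
The design review ends at 5:10 PM − 341 min = 11:29 AM.
The retro ends at 11:29 AM + 341 min = 5:10 PM.
The planning session ends at 5:10 PM − 10 min = 5:00 PM.
So the retro starts at 5:00 PM.
The all-hands starts at 5:00 PM − 331 min = 11:29 AM.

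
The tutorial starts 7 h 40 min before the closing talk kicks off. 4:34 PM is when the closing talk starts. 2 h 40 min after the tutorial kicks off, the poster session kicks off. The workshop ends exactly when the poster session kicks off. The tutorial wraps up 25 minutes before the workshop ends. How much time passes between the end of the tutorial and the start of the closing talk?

The tutorial starts at 4:34 PM − 460 min = 8:54 AM.
The poster session starts at 8:54 AM + 160 min = 11:34 AM.
So the workshop ends at 11:34 AM.
The tutorial ends at 11:34 AM − 25 min = 11:09 AM.
From 11:09 AM to 4:34 PM is 5 h 25 min.

5 h 25 min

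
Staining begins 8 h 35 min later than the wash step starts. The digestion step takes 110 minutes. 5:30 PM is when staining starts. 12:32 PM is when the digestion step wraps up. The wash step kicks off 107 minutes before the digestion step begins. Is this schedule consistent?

The digestion step starts at 12:32 PM − 110 min = 10:42 AM.
The wash step starts at 10:42 AM − 107 min = 8:55 AM.
Staining starts at 8:55 AM + 515 min = 5:30 PM.
That matches the stated 5:30 PM, so the schedule is consistent.

Yes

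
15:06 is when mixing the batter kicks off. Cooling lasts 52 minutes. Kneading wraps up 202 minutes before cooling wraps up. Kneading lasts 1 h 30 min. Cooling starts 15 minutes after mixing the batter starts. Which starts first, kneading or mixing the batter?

Cooling starts at 15:06 + 15 min = 15:21.
Cooling ends at 15:21 + 52 min = 16:13.
Kneading ends at 16:13 − 202 min = 12:51.
Kneading starts at 12:51 − 90 min = 11:21.
Kneading starts at 11:21 and mixing the batter starts at 15:06, so kneading is first.

kneading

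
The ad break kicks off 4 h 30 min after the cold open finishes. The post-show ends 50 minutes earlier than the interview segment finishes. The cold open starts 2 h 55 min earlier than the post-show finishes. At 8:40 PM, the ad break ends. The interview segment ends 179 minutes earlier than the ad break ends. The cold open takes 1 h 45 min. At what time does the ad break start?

8:11 PM

The interview segment ends at 8:40 PM − 179 min = 5:41 PM.
The post-show ends at 5:41 PM − 50 min = 4:51 PM.
The cold open starts at 4:51 PM − 175 min = 1:56 PM.
The cold open ends at 1:56 PM + 105 min = 3:41 PM.
The ad break starts at 3:41 PM + 270 min = 8:11 PM.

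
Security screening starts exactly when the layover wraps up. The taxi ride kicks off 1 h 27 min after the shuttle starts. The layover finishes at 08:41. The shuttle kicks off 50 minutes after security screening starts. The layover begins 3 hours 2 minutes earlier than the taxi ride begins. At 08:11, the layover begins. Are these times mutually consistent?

Security screening starts at 08:41.
The shuttle starts at 08:41 + 50 min = 09:31.
The taxi ride starts at 09:31 + 87 min = 10:58.
The layover starts at 10:58 − 182 min = 07:56.
But the layover is also said to start at 08:11 — a 15-minute conflict.

No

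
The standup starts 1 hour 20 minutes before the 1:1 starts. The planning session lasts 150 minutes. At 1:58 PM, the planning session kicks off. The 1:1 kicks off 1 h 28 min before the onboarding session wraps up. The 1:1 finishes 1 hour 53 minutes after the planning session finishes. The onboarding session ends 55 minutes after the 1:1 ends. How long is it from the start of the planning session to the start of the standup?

2 h 30 min

The planning session ends at 1:58 PM + 150 min = 4:28 PM.
The 1:1 ends at 4:28 PM + 113 min = 6:21 PM.
The onboarding session ends at 6:21 PM + 55 min = 7:16 PM.
The 1:1 starts at 7:16 PM − 88 min = 5:48 PM.
The standup starts at 5:48 PM − 80 min = 4:28 PM.
From 1:58 PM to 4:28 PM is 2 h 30 min.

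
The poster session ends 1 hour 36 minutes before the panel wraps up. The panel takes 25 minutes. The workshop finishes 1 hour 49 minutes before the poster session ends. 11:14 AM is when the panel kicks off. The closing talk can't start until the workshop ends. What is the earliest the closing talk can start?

8:14 AM

The panel ends at 11:14 AM + 25 min = 11:39 AM.
The poster session ends at 11:39 AM − 96 min = 10:03 AM.
The workshop ends at 10:03 AM − 109 min = 8:14 AM.
The closing talk is bounded by the workshop, so the earliest it can start is 8:14 AM.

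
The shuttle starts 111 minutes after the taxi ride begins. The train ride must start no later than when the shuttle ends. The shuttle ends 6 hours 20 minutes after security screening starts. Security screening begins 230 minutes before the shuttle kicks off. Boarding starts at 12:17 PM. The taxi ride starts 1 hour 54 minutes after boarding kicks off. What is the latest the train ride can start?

6:32 PM

The taxi ride starts at 12:17 PM + 114 min = 2:11 PM.
The shuttle starts at 2:11 PM + 111 min = 4:02 PM.
Security screening starts at 4:02 PM − 230 min = 12:12 PM.
The shuttle ends at 12:12 PM + 380 min = 6:32 PM.
The train ride is bounded by the shuttle, so the latest it can start is 6:32 PM.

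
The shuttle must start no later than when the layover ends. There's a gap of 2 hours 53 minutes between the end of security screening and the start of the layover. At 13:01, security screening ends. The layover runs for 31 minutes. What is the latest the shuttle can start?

The layover starts at 13:01 + 173 min = 15:54.
The layover ends at 15:54 + 31 min = 16:25.
The shuttle is bounded by the layover, so the latest it can start is 16:25.

16:25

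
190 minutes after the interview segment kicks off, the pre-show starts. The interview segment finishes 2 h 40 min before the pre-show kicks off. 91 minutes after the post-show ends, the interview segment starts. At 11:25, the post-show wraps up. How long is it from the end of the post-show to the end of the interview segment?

121 minutes

The interview segment starts at 11:25 + 91 min = 12:56.
The pre-show starts at 12:56 + 190 min = 16:06.
The interview segment ends at 16:06 − 160 min = 13:26.
From 11:25 to 13:26 is 121 minutes.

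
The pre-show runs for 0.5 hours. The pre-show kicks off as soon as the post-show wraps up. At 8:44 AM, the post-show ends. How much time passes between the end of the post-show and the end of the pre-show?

The pre-show starts at 8:44 AM.
The pre-show ends at 8:44 AM + 30 min = 9:14 AM.
From 8:44 AM to 9:14 AM is 30 minutes.

30 minutes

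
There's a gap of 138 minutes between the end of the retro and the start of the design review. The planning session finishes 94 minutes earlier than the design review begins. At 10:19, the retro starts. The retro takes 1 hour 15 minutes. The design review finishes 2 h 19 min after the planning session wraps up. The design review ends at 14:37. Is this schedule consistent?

Yes

The retro ends at 10:19 + 75 min = 11:34.
The design review starts at 11:34 + 138 min = 13:52.
The planning session ends at 13:52 − 94 min = 12:18.
The design review ends at 12:18 + 139 min = 14:37.
That matches the stated 14:37, so the schedule is consistent.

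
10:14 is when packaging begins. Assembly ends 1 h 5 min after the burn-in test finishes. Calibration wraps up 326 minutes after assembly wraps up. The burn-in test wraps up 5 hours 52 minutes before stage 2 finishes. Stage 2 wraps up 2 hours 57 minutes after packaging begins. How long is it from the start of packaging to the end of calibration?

3 h 36 min

Stage 2 ends at 10:14 + 177 min = 13:11.
The burn-in test ends at 13:11 − 352 min = 07:19.
Assembly ends at 07:19 + 65 min = 08:24.
Calibration ends at 08:24 + 326 min = 13:50.
From 10:14 to 13:50 is 3 h 36 min.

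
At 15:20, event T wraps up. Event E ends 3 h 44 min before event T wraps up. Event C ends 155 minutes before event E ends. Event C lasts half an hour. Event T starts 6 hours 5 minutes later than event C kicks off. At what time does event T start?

14:36

Event E ends at 15:20 − 224 min = 11:36.
Event C ends at 11:36 − 155 min = 09:01.
Event C starts at 09:01 − 30 min = 08:31.
Event T starts at 08:31 + 365 min = 14:36.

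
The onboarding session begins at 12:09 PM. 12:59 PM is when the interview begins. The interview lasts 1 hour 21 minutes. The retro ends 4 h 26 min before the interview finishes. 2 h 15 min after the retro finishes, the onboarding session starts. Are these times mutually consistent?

Yes

The interview ends at 12:59 PM + 81 min = 2:20 PM.
The retro ends at 2:20 PM − 266 min = 9:54 AM.
The onboarding session starts at 9:54 AM + 135 min = 12:09 PM.
That matches the stated 12:09 PM, so the schedule is consistent.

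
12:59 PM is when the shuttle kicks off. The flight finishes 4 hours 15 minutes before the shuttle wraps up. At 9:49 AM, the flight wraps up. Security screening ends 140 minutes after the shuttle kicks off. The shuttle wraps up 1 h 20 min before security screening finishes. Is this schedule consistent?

Security screening ends at 12:59 PM + 140 min = 3:19 PM.
The shuttle ends at 3:19 PM − 80 min = 1:59 PM.
The flight ends at 1:59 PM − 255 min = 9:44 AM.
But the flight is also said to end at 9:49 AM — a 5-minute conflict.

No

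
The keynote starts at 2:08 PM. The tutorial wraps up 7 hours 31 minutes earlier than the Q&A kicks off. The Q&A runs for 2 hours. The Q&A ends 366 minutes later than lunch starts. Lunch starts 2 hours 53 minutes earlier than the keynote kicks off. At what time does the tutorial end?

Lunch starts at 2:08 PM − 173 min = 11:15 AM.
The Q&A ends at 11:15 AM + 366 min = 5:21 PM.
The Q&A starts at 5:21 PM − 120 min = 3:21 PM.
The tutorial ends at 3:21 PM − 451 min = 7:50 AM.

7:50 AM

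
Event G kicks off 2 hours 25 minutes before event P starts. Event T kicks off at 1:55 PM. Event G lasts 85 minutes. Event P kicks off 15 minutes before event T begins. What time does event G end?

12:40 PM

Event P starts at 1:55 PM − 15 min = 1:40 PM.
Event G starts at 1:40 PM − 145 min = 11:15 AM.
Event G ends at 11:15 AM + 85 min = 12:40 PM.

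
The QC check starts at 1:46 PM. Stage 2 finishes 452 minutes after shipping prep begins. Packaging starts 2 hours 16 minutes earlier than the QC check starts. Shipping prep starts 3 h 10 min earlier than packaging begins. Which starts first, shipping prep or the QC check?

Packaging starts at 1:46 PM − 136 min = 11:30 AM.
Shipping prep starts at 11:30 AM − 190 min = 8:20 AM.
Shipping prep starts at 8:20 AM and the QC check starts at 1:46 PM, so shipping prep is first.

shipping prep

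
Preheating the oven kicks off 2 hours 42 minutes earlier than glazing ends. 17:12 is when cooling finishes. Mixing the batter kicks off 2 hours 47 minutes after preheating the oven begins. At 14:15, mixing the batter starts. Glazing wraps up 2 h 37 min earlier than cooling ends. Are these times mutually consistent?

No

Glazing ends at 17:12 − 157 min = 14:35.
Preheating the oven starts at 14:35 − 162 min = 11:53.
Mixing the batter starts at 11:53 + 167 min = 14:40.
But mixing the batter is also said to start at 14:15 — a 25-minute conflict.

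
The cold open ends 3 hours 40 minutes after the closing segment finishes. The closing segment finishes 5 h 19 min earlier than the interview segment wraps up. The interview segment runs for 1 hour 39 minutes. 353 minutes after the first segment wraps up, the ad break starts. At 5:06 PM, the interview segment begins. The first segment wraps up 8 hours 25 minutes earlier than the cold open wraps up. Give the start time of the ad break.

2:34 PM

The interview segment ends at 5:06 PM + 99 min = 6:45 PM.
The closing segment ends at 6:45 PM − 319 min = 1:26 PM.
The cold open ends at 1:26 PM + 220 min = 5:06 PM.
The first segment ends at 5:06 PM − 505 min = 8:41 AM.
The ad break starts at 8:41 AM + 353 min = 2:34 PM.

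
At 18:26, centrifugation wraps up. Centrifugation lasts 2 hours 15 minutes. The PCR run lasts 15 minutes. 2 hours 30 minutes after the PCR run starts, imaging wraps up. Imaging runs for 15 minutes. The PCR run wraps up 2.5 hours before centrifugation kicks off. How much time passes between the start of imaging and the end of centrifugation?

Centrifugation starts at 18:26 − 135 min = 16:11.
The PCR run ends at 16:11 − 150 min = 13:41.
The PCR run starts at 13:41 − 15 min = 13:26.
Imaging ends at 13:26 + 150 min = 15:56.
Imaging starts at 15:56 − 15 min = 15:41.
From 15:41 to 18:26 is 2 h 45 min.

2 h 45 min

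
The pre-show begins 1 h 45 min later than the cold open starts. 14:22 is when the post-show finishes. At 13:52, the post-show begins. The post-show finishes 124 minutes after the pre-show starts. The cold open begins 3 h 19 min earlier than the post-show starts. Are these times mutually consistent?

Yes

The cold open starts at 13:52 − 199 min = 10:33.
The pre-show starts at 10:33 + 105 min = 12:18.
The post-show ends at 12:18 + 124 min = 14:22.
That matches the stated 14:22, so the schedule is consistent.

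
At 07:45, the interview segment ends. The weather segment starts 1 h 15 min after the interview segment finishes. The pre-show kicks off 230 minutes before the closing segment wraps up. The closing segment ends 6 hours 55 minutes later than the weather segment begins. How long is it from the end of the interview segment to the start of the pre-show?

The weather segment starts at 07:45 + 75 min = 09:00.
The closing segment ends at 09:00 + 415 min = 15:55.
The pre-show starts at 15:55 − 230 min = 12:05.
From 07:45 to 12:05 is 260 minutes.

260 minutes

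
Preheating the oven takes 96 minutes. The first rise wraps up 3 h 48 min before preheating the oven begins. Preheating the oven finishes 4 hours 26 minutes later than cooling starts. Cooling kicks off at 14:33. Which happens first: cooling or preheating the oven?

Preheating the oven ends at 14:33 + 266 min = 18:59.
Preheating the oven starts at 18:59 − 96 min = 17:23.
Cooling starts at 14:33 and preheating the oven starts at 17:23, so cooling is first.

cooling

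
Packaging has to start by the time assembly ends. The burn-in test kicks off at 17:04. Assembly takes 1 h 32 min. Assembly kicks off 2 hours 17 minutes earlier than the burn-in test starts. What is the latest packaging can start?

16:19

Assembly starts at 17:04 − 137 min = 14:47.
Assembly ends at 14:47 + 92 min = 16:19.
Packaging is bounded by assembly, so the latest it can start is 16:19.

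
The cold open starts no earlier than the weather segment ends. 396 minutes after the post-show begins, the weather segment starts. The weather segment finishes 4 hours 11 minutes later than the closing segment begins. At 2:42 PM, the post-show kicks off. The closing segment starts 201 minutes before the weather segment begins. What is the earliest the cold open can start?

The weather segment starts at 2:42 PM + 396 min = 9:18 PM.
The closing segment starts at 9:18 PM − 201 min = 5:57 PM.
The weather segment ends at 5:57 PM + 251 min = 10:08 PM.
The cold open is bounded by the weather segment, so the earliest it can start is 10:08 PM.

10:08 PM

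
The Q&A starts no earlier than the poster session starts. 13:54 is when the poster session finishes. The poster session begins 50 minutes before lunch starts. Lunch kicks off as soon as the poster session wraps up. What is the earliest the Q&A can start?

13:04

Lunch starts at 13:54.
The poster session starts at 13:54 − 50 min = 13:04.
The Q&A is bounded by the poster session, so the earliest it can start is 13:04.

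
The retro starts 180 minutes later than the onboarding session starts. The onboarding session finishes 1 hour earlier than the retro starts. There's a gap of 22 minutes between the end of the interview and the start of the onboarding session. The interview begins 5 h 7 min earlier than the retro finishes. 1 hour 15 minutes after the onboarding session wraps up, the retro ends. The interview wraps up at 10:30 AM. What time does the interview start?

The onboarding session starts at 10:30 AM + 22 min = 10:52 AM.
The retro starts at 10:52 AM + 180 min = 1:52 PM.
The onboarding session ends at 1:52 PM − 60 min = 12:52 PM.
The retro ends at 12:52 PM + 75 min = 2:07 PM.
The interview starts at 2:07 PM − 307 min = 9:00 AM.

9:00 AM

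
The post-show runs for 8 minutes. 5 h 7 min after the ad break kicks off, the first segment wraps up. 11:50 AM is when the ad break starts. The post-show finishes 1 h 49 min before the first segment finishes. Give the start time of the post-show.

3:00 PM

The first segment ends at 11:50 AM + 307 min = 4:57 PM.
The post-show ends at 4:57 PM − 109 min = 3:08 PM.
The post-show starts at 3:08 PM − 8 min = 3:00 PM.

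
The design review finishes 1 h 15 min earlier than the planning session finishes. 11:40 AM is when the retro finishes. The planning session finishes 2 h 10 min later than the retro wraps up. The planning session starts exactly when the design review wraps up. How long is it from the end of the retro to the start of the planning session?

55 minutes

The planning session ends at 11:40 AM + 130 min = 1:50 PM.
The design review ends at 1:50 PM − 75 min = 12:35 PM.
So the planning session starts at 12:35 PM.
From 11:40 AM to 12:35 PM is 55 minutes.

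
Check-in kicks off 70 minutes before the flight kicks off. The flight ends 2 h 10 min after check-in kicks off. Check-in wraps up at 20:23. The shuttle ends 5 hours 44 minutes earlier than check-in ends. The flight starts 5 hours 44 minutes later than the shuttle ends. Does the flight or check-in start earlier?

check-in

The shuttle ends at 20:23 − 344 min = 14:39.
The flight starts at 14:39 + 344 min = 20:23.
Check-in starts at 20:23 − 70 min = 19:13.
The flight starts at 20:23 and check-in starts at 19:13, so check-in is first.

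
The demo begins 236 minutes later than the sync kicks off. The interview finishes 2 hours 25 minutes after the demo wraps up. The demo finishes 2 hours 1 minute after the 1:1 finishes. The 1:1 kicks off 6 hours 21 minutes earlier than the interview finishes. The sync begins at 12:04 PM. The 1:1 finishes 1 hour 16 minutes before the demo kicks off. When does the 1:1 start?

The demo starts at 12:04 PM + 236 min = 4:00 PM.
The 1:1 ends at 4:00 PM − 76 min = 2:44 PM.
The demo ends at 2:44 PM + 121 min = 4:45 PM.
The interview ends at 4:45 PM + 145 min = 7:10 PM.
The 1:1 starts at 7:10 PM − 381 min = 12:49 PM.

12:49 PM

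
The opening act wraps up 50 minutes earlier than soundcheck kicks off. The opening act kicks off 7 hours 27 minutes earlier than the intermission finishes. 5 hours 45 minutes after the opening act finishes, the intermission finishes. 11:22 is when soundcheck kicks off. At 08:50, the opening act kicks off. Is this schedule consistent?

Yes

The opening act ends at 11:22 − 50 min = 10:32.
The intermission ends at 10:32 + 345 min = 16:17.
The opening act starts at 16:17 − 447 min = 08:50.
That matches the stated 08:50, so the schedule is consistent.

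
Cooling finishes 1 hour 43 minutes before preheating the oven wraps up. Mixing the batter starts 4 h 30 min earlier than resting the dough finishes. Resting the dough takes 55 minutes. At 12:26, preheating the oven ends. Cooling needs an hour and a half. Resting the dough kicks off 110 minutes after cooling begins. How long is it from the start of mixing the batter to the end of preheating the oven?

298 minutes

Cooling ends at 12:26 − 103 min = 10:43.
Cooling starts at 10:43 − 90 min = 09:13.
Resting the dough starts at 09:13 + 110 min = 11:03.
Resting the dough ends at 11:03 + 55 min = 11:58.
Mixing the batter starts at 11:58 − 270 min = 07:28.
From 07:28 to 12:26 is 298 minutes.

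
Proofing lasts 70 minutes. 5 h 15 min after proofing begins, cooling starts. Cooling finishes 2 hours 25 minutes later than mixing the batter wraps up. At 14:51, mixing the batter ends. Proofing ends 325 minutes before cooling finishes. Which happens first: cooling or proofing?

proofing

Cooling ends at 14:51 + 145 min = 17:16.
Proofing ends at 17:16 − 325 min = 11:51.
Proofing starts at 11:51 − 70 min = 10:41.
Cooling starts at 10:41 + 315 min = 15:56.
Cooling starts at 15:56 and proofing starts at 10:41, so proofing is first.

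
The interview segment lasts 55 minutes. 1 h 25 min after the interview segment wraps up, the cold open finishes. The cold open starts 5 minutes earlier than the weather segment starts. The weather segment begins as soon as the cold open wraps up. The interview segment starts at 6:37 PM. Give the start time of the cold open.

8:52 PM

The interview segment ends at 6:37 PM + 55 min = 7:32 PM.
The cold open ends at 7:32 PM + 85 min = 8:57 PM.
So the weather segment starts at 8:57 PM.
The cold open starts at 8:57 PM − 5 min = 8:52 PM.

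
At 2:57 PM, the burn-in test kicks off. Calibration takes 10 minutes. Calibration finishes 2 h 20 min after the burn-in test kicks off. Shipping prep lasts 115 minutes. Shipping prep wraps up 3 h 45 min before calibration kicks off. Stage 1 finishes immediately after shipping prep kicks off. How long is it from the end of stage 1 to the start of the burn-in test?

Calibration ends at 2:57 PM + 140 min = 5:17 PM.
Calibration starts at 5:17 PM − 10 min = 5:07 PM.
Shipping prep ends at 5:07 PM − 225 min = 1:22 PM.
Shipping prep starts at 1:22 PM − 115 min = 11:27 AM.
So stage 1 ends at 11:27 AM.
From 11:27 AM to 2:57 PM is 3 hours 30 minutes.

3 hours 30 minutes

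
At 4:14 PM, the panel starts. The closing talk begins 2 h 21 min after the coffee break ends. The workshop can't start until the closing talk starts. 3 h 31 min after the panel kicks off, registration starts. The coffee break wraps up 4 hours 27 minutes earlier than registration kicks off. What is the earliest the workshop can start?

Registration starts at 4:14 PM + 211 min = 7:45 PM.
The coffee break ends at 7:45 PM − 267 min = 3:18 PM.
The closing talk starts at 3:18 PM + 141 min = 5:39 PM.
The workshop is bounded by the closing talk, so the earliest it can start is 5:39 PM.

5:39 PM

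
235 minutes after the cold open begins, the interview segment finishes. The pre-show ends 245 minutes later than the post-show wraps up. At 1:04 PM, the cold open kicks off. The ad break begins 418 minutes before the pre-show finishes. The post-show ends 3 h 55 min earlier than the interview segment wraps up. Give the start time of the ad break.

10:11 AM

The interview segment ends at 1:04 PM + 235 min = 4:59 PM.
The post-show ends at 4:59 PM − 235 min = 1:04 PM.
The pre-show ends at 1:04 PM + 245 min = 5:09 PM.
The ad break starts at 5:09 PM − 418 min = 10:11 AM.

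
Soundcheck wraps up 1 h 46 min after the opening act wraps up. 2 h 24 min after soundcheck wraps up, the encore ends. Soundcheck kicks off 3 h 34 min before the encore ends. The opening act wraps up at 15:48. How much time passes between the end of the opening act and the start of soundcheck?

Soundcheck ends at 15:48 + 106 min = 17:34.
The encore ends at 17:34 + 144 min = 19:58.
Soundcheck starts at 19:58 − 214 min = 16:24.
From 15:48 to 16:24 is 36 minutes.

36 minutes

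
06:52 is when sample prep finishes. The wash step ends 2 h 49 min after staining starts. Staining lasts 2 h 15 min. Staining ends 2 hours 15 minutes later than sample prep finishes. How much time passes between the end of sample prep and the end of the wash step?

2 hours 49 minutes

Staining ends at 06:52 + 135 min = 09:07.
Staining starts at 09:07 − 135 min = 06:52.
The wash step ends at 06:52 + 169 min = 09:41.
From 06:52 to 09:41 is 2 hours 49 minutes.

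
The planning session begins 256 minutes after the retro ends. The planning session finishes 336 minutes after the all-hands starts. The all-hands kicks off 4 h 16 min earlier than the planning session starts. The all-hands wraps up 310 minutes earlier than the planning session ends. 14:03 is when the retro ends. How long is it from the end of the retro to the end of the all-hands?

The planning session starts at 14:03 + 256 min = 18:19.
The all-hands starts at 18:19 − 256 min = 14:03.
The planning session ends at 14:03 + 336 min = 19:39.
The all-hands ends at 19:39 − 310 min = 14:29.
From 14:03 to 14:29 is 26 minutes.

26 minutes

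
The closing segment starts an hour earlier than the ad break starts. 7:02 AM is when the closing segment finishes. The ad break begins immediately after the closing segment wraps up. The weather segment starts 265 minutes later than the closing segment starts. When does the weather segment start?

10:27 AM

The ad break starts at 7:02 AM.
The closing segment starts at 7:02 AM − 60 min = 6:02 AM.
The weather segment starts at 6:02 AM + 265 min = 10:27 AM.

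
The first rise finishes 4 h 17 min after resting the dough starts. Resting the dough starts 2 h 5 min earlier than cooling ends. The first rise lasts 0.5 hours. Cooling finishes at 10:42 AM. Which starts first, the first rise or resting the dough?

Resting the dough starts at 10:42 AM − 125 min = 8:37 AM.
The first rise ends at 8:37 AM + 257 min = 12:54 PM.
The first rise starts at 12:54 PM − 30 min = 12:24 PM.
The first rise starts at 12:24 PM and resting the dough starts at 8:37 AM, so resting the dough is first.

resting the dough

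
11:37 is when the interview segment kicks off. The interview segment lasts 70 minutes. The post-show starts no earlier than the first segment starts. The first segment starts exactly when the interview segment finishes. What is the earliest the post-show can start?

12:47

The interview segment ends at 11:37 + 70 min = 12:47.
So the first segment starts at 12:47.
The post-show is bounded by the first segment, so the earliest it can start is 12:47.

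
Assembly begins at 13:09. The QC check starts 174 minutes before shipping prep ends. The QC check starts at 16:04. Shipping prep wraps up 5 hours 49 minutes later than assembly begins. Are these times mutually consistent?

Yes

Shipping prep ends at 13:09 + 349 min = 18:58.
The QC check starts at 18:58 − 174 min = 16:04.
That matches the stated 16:04, so the schedule is consistent.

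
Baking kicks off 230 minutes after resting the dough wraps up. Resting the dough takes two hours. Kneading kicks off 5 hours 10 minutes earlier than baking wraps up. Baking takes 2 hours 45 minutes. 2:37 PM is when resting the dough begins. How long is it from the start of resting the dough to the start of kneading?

Resting the dough ends at 2:37 PM + 120 min = 4:37 PM.
Baking starts at 4:37 PM + 230 min = 8:27 PM.
Baking ends at 8:27 PM + 165 min = 11:12 PM.
Kneading starts at 11:12 PM − 310 min = 6:02 PM.
From 2:37 PM to 6:02 PM is 205 minutes.

205 minutes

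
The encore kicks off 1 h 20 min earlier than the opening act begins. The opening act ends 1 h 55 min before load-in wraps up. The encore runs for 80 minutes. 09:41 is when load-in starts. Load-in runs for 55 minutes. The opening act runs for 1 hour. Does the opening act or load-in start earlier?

the opening act

Load-in ends at 09:41 + 55 min = 10:36.
The opening act ends at 10:36 − 115 min = 08:41.
The opening act starts at 08:41 − 60 min = 07:41.
The opening act starts at 07:41 and load-in starts at 09:41, so the opening act is first.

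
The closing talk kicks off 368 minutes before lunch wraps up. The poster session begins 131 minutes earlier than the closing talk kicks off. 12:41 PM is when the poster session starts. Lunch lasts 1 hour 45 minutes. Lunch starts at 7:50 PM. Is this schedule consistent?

No

Lunch ends at 7:50 PM + 105 min = 9:35 PM.
The closing talk starts at 9:35 PM − 368 min = 3:27 PM.
The poster session starts at 3:27 PM − 131 min = 1:16 PM.
But the poster session is also said to start at 12:41 PM — a 35-minute conflict.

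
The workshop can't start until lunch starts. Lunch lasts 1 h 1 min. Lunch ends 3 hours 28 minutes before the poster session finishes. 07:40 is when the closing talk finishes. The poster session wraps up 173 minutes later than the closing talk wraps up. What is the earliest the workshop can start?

06:04

The poster session ends at 07:40 + 173 min = 10:33.
Lunch ends at 10:33 − 208 min = 07:05.
Lunch starts at 07:05 − 61 min = 06:04.
The workshop is bounded by lunch, so the earliest it can start is 06:04.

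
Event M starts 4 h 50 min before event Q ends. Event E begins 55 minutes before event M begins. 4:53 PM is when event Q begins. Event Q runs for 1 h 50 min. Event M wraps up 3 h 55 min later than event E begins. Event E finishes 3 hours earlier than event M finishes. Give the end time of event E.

Event Q ends at 4:53 PM + 110 min = 6:43 PM.
Event M starts at 6:43 PM − 290 min = 1:53 PM.
Event E starts at 1:53 PM − 55 min = 12:58 PM.
Event M ends at 12:58 PM + 235 min = 4:53 PM.
Event E ends at 4:53 PM − 180 min = 1:53 PM.

1:53 PM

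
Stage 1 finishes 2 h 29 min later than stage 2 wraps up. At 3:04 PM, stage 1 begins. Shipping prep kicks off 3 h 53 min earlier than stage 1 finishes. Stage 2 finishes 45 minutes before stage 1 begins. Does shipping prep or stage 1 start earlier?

Stage 2 ends at 3:04 PM − 45 min = 2:19 PM.
Stage 1 ends at 2:19 PM + 149 min = 4:48 PM.
Shipping prep starts at 4:48 PM − 233 min = 12:55 PM.
Shipping prep starts at 12:55 PM and stage 1 starts at 3:04 PM, so shipping prep is first.

shipping prep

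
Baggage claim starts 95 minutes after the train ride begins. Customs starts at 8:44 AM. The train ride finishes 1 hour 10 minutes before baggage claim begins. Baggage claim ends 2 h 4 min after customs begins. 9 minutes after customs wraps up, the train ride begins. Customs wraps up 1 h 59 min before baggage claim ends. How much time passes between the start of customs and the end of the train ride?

Baggage claim ends at 8:44 AM + 124 min = 10:48 AM.
Customs ends at 10:48 AM − 119 min = 8:49 AM.
The train ride starts at 8:49 AM + 9 min = 8:58 AM.
Baggage claim starts at 8:58 AM + 95 min = 10:33 AM.
The train ride ends at 10:33 AM − 70 min = 9:23 AM.
From 8:44 AM to 9:23 AM is 39 minutes.

39 minutes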